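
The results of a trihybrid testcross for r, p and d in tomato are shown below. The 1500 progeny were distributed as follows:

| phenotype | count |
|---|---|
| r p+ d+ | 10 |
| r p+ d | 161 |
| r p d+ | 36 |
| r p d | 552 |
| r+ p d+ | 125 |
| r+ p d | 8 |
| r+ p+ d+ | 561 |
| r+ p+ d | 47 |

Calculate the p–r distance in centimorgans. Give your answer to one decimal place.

The two most frequent reciprocal classes, r p d and r+ p+ d+, are the parental types, so the F1 was r p d / r+ p+ d+.
The two rarest classes, r+ p d and r p+ d+, are the double crossovers. Comparing them with the parentals, only the r allele has switched, so r is the middle locus and the order is p – r – d.
Crossovers in the p–r interval produce the single-crossover classes r p+ d and r+ p d+ (161 + 125 = 286) plus the double crossovers (18).
RF(p–r) = (286 + 18) / 1500 = 304/1500 = 0.2027 → 20.3 centimorgans.

20.3 centimorgans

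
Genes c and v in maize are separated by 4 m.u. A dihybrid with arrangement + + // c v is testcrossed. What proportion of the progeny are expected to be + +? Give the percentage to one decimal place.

A map distance of 4 m.u. corresponds to a recombination frequency of 0.040.
The F1 is + + / c v, so + + is a parental gamete class with expected frequency (1 − r)/2 = 0.960/2 = 0.4800.
That is 0.4800 = 48.0% of the progeny.

48.0%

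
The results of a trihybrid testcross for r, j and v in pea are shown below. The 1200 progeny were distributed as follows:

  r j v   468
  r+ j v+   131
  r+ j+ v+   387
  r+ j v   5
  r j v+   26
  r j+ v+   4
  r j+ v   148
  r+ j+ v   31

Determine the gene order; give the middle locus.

r

The two most frequent reciprocal classes, r j v and r+ j+ v+, are the parental types, so the F1 was r j v / r+ j+ v+.
The two rarest classes, r+ j v and r j+ v+, are the double crossovers. Comparing them with the parentals, only the r allele has switched, so r is the middle locus and the order is j – r – v.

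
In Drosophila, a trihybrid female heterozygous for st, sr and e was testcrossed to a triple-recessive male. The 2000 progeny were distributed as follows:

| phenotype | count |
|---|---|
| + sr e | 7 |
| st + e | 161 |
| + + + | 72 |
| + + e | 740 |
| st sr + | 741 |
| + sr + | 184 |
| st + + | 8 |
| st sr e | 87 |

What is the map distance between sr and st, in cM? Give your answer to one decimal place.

18.0 cM

The two most frequent reciprocal classes, st sr + and + + e, are the parental types, so the F1 was st sr + / + + e.
The two rarest classes, st + + and + sr e, are the double crossovers. Comparing them with the parentals, only the sr allele has switched, so sr is the middle locus and the order is e – sr – st.
Crossovers in the sr–st interval produce the single-crossover classes + sr + and st + e (184 + 161 = 345) plus the double crossovers (15).
RF(sr–st) = (345 + 15) / 2000 = 360/2000 = 0.1800 → 18.0 cM.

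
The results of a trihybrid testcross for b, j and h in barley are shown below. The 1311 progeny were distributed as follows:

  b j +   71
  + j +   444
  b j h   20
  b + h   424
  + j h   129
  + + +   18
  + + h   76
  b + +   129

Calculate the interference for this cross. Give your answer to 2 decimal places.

The two most frequent reciprocal classes, + j + and b + h, are the parental types, so the F1 was + j + / b + h.
The two rarest classes, + + + and b j h, are the double crossovers. Comparing them with the parentals, only the j allele has switched, so j is the middle locus and the order is b – j – h.
b–j: (147 + 38)/1311 = 0.1411; j–h: (258 + 38)/1311 = 0.2258.
Expected DCO frequency = 0.1411 × 0.2258 ≈ 0.03186; observed = 38/1311 ≈ 0.02899.
Coefficient of coincidence = 0.02899/0.03186 ≈ 0.91; interference = 1 − 0.91 = 0.09.

0.09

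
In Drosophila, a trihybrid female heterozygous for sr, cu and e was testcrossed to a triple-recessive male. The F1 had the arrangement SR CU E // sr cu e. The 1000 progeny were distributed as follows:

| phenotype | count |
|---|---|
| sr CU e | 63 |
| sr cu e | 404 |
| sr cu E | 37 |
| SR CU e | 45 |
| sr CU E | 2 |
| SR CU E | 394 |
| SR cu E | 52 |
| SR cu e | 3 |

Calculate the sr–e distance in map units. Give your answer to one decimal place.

8.7 map units

The two rarest classes, sr CU E and SR cu e, are the double crossovers. Comparing them with the parentals, only the sr allele has switched, so sr is the middle locus and the order is cu – sr – e.
Crossovers in the sr–e interval produce the single-crossover classes SR CU e and sr cu E (45 + 37 = 82) plus the double crossovers (5).
RF(sr–e) = (82 + 5) / 1000 = 87/1000 = 0.0870 → 8.7 map units.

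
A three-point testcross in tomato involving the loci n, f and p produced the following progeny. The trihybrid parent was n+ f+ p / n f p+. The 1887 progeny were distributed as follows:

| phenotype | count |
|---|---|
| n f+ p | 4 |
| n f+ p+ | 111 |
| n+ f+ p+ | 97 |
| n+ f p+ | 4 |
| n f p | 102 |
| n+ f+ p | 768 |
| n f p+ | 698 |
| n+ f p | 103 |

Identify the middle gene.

The two rarest classes, n f+ p and n+ f p+, are the double crossovers. Comparing them with the parentals, only the n allele has switched, so n is the middle locus and the order is p – n – f.

n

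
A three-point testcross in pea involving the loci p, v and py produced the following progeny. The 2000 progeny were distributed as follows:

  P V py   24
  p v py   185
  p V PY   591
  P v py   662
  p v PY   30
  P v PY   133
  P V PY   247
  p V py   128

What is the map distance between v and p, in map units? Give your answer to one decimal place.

24.3 map units

The two most frequent reciprocal classes, p V PY and P v py, are the parental types, so the F1 was p V PY / P v py.
The two rarest classes, p v PY and P V py, are the double crossovers. Comparing them with the parentals, only the v allele has switched, so v is the middle locus and the order is p – v – py.
Crossovers in the p–v interval produce the single-crossover classes P V PY and p v py (247 + 185 = 432) plus the double crossovers (54).
RF(p–v) = (432 + 54) / 2000 = 486/2000 = 0.2430 → 24.3 map units.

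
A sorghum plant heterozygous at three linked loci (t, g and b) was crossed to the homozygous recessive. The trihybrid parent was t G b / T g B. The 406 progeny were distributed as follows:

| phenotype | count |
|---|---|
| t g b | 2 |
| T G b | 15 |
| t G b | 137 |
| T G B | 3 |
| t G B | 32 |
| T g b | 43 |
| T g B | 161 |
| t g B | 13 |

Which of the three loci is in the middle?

The two rarest classes, t g b and T G B, are the double crossovers. Comparing them with the parentals, only the g allele has switched, so g is the middle locus and the order is t – g – b.

g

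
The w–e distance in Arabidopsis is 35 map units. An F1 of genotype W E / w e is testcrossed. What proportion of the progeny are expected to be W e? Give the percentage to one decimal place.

17.5%

A map distance of 35 map units corresponds to a recombination frequency of 0.350.
The F1 is W E / w e, so W e is a recombinant gamete class with expected frequency r/2 = 0.350/2 = 0.1750.
That is 0.1750 = 17.5% of the progeny.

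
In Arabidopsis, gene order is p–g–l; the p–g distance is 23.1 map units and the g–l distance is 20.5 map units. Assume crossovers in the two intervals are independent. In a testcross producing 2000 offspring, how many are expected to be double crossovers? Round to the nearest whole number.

95

Map distances give recombination frequencies of 0.231 and 0.205 for the two intervals.
With no interference, expected double-crossover frequency = 0.231 × 0.205 = 0.04736.
Expected number = 0.04736 × 2000 = 94.71 ≈ 95.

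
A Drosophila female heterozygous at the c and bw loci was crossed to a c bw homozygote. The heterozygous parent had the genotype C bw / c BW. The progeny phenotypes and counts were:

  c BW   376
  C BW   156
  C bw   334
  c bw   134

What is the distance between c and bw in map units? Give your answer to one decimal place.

The recombinant classes are C BW and c bw: 156 + 134 = 290.
Recombination frequency = 290/1000 = 0.2900 ≈ 29.0%, i.e. 29.0 map units.

29.0 map units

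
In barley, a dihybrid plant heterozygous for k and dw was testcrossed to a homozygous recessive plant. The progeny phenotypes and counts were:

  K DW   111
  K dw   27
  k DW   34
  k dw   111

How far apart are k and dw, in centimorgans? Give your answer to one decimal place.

21.6 centimorgans

The two most frequent classes, K DW (111) and k dw (111), are the parental types, so the F1 was K DW / k dw.
The recombinant classes are K dw and k DW: 27 + 34 = 61.
Recombination frequency = 61/283 = 0.2155 ≈ 21.6%, i.e. 21.6 centimorgans.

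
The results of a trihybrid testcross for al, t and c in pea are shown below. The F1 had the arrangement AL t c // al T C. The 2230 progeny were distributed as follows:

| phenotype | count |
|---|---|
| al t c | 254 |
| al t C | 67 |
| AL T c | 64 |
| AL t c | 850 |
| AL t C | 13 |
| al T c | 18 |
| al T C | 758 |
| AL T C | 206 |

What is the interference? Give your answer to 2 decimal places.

0.13

The two rarest classes, AL t C and al T c, are the double crossovers. Comparing them with the parentals, only the c allele has switched, so c is the middle locus and the order is t – c – al.
t–c: (131 + 31)/2230 = 0.0726; c–al: (460 + 31)/2230 = 0.2202.
Expected DCO frequency = 0.0726 × 0.2202 ≈ 0.01599; observed = 31/2230 ≈ 0.01390.
Coefficient of coincidence = 0.01390/0.01599 ≈ 0.87; interference = 1 − 0.87 = 0.13.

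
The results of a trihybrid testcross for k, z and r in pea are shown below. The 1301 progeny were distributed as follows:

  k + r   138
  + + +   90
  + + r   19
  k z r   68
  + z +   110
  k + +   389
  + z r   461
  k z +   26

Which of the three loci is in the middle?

The two most frequent reciprocal classes, k + + and + z r, are the parental types, so the F1 was k + + / + z r.
The two rarest classes, k z + and + + r, are the double crossovers. Comparing them with the parentals, only the z allele has switched, so z is the middle locus and the order is k – z – r.

z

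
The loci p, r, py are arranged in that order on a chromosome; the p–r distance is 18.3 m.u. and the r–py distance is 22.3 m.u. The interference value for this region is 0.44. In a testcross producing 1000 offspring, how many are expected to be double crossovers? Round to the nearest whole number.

23

Map distances give recombination frequencies of 0.183 and 0.223 for the two intervals.
With interference 0.44 (so coincidence = 0.56), expected double-crossover frequency = 0.183 × 0.223 × 0.56 = 0.02285.
Expected number = 0.02285 × 1000 = 22.85 ≈ 23.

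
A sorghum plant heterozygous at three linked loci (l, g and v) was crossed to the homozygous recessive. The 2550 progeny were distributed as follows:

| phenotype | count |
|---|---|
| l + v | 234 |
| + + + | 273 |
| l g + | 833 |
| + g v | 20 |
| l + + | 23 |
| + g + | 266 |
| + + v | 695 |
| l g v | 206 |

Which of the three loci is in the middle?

The two most frequent reciprocal classes, l g + and + + v, are the parental types, so the F1 was l g + / + + v.
The two rarest classes, l + + and + g v, are the double crossovers. Comparing them with the parentals, only the g allele has switched, so g is the middle locus and the order is l – g – v.

g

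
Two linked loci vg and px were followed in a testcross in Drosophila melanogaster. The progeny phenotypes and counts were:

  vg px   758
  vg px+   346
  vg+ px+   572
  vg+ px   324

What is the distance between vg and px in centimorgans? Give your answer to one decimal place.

33.5 centimorgans

The two most frequent classes, vg+ px+ (572) and vg px (758), are the parental types, so the F1 was vg+ px+ / vg px.
The recombinant classes are vg+ px and vg px+: 324 + 346 = 670.
Recombination frequency = 670/2000 = 0.3350 ≈ 33.5%, i.e. 33.5 centimorgans.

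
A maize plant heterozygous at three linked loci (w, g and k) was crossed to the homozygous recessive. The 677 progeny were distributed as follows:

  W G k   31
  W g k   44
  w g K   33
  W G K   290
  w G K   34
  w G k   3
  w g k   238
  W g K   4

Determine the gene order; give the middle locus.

The two most frequent reciprocal classes, w g k and W G K, are the parental types, so the F1 was w g k / W G K.
The two rarest classes, w G k and W g K, are the double crossovers. Comparing them with the parentals, only the g allele has switched, so g is the middle locus and the order is k – g – w.

g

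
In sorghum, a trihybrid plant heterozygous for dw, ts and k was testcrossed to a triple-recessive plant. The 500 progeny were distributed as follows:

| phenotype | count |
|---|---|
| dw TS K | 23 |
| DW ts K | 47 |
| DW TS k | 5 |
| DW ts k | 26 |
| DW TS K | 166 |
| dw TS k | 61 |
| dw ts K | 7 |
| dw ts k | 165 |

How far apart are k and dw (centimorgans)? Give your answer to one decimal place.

12.2 centimorgans

The two most frequent reciprocal classes, dw ts k and DW TS K, are the parental types, so the F1 was dw ts k / DW TS K.
The two rarest classes, dw ts K and DW TS k, are the double crossovers. Comparing them with the parentals, only the k allele has switched, so k is the middle locus and the order is dw – k – ts.
Crossovers in the dw–k interval produce the single-crossover classes DW ts k and dw TS K (26 + 23 = 49) plus the double crossovers (12).
RF(dw–k) = (49 + 12) / 500 = 61/500 = 0.1220 → 12.2 centimorgans.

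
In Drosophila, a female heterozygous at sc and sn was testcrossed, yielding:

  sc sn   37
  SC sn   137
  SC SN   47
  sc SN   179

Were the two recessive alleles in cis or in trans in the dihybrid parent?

trans

The two most frequent classes are SC sn (137) and sc SN (179); these are the parental (non-recombinant) types.
So the F1 carried SC sn on one chromosome and sc SN on the other — the recessive alleles are on opposite chromosomes (trans / repulsion).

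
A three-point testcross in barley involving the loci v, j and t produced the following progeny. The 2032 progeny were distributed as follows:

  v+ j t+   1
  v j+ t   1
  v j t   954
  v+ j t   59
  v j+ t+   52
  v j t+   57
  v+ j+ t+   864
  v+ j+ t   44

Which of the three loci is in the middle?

j

The two most frequent reciprocal classes, v j t and v+ j+ t+, are the parental types, so the F1 was v j t / v+ j+ t+.
The two rarest classes, v j+ t and v+ j t+, are the double crossovers. Comparing them with the parentals, only the j allele has switched, so j is the middle locus and the order is t – j – v.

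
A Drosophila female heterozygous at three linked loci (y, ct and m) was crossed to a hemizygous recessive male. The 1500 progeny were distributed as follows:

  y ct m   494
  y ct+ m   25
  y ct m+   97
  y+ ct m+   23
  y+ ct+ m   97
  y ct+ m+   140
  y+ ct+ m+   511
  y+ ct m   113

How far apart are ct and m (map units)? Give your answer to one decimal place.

The two most frequent reciprocal classes, y ct m and y+ ct+ m+, are the parental types, so the F1 was y ct m / y+ ct+ m+.
The two rarest classes, y ct+ m and y+ ct m+, are the double crossovers. Comparing them with the parentals, only the ct allele has switched, so ct is the middle locus and the order is y – ct – m.
Crossovers in the ct–m interval produce the single-crossover classes y ct m+ and y+ ct+ m (97 + 97 = 194) plus the double crossovers (48).
RF(ct–m) = (194 + 48) / 1500 = 242/1500 = 0.1613 → 16.1 map units.

16.1 map units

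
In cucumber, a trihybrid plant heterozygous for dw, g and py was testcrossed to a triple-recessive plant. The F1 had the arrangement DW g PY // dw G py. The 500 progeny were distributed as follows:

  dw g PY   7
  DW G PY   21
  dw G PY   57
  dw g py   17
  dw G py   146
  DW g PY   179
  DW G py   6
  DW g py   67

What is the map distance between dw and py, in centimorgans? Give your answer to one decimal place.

The two rarest classes, dw g PY and DW G py, are the double crossovers. Comparing them with the parentals, only the dw allele has switched, so dw is the middle locus and the order is py – dw – g.
Crossovers in the py–dw interval produce the single-crossover classes DW g py and dw G PY (67 + 57 = 124) plus the double crossovers (13).
RF(py–dw) = (124 + 13) / 500 = 137/500 = 0.2740 → 27.4 centimorgans.

27.4 centimorgans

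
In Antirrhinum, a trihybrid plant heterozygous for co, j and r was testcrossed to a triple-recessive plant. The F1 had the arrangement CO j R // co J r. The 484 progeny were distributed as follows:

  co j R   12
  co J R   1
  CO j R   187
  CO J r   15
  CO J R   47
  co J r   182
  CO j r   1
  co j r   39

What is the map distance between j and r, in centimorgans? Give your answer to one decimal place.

The two rarest classes, CO j r and co J R, are the double crossovers. Comparing them with the parentals, only the r allele has switched, so r is the middle locus and the order is co – r – j.
Crossovers in the r–j interval produce the single-crossover classes CO J R and co j r (47 + 39 = 86) plus the double crossovers (2).
RF(r–j) = (86 + 2) / 484 = 88/484 = 0.1818 → 18.2 centimorgans.

18.2 centimorgans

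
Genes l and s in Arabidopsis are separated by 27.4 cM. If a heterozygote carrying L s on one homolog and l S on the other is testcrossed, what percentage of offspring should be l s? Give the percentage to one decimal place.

13.7%

A map distance of 27.4 cM corresponds to a recombination frequency of 0.274.
The F1 is L s / l S, so l s is a recombinant gamete class with expected frequency r/2 = 0.274/2 = 0.1370.
That is 0.1370 = 13.7% of the progeny.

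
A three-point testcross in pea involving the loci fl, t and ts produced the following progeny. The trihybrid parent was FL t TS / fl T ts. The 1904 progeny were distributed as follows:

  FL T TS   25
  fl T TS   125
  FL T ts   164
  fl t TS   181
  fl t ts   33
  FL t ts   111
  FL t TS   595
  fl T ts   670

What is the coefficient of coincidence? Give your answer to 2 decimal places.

The two rarest classes, FL T TS and fl t ts, are the double crossovers. Comparing them with the parentals, only the t allele has switched, so t is the middle locus and the order is fl – t – ts.
fl–t: (345 + 58)/1904 = 0.2117; t–ts: (236 + 58)/1904 = 0.1544.
Expected DCO frequency = 0.2117 × 0.1544 ≈ 0.03269; observed = 58/1904 ≈ 0.03046.
Coefficient of coincidence = 0.03046/0.03269 ≈ 0.93.

0.93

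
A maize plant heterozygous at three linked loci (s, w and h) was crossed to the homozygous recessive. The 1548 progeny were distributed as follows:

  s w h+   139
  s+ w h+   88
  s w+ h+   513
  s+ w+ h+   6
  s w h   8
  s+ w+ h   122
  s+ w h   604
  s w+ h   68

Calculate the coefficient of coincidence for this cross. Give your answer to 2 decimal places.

0.46

The two most frequent reciprocal classes, s w+ h+ and s+ w h, are the parental types, so the F1 was s w+ h+ / s+ w h.
The two rarest classes, s+ w+ h+ and s w h, are the double crossovers. Comparing them with the parentals, only the s allele has switched, so s is the middle locus and the order is h – s – w.
h–s: (156 + 14)/1548 = 0.1098; s–w: (261 + 14)/1548 = 0.1776.
Expected DCO frequency = 0.1098 × 0.1776 ≈ 0.01950; observed = 14/1548 ≈ 0.00904.
Coefficient of coincidence = 0.00904/0.01950 ≈ 0.46.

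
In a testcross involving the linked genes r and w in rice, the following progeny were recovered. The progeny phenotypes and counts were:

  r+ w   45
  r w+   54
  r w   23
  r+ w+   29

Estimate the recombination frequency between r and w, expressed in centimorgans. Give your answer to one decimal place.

34.4 centimorgans

The two most frequent classes, r+ w (45) and r w+ (54), are the parental types, so the F1 was r+ w / r w+.
The recombinant classes are r+ w+ and r w: 29 + 23 = 52.
Recombination frequency = 52/151 = 0.3444 ≈ 34.4%, i.e. 34.4 centimorgans.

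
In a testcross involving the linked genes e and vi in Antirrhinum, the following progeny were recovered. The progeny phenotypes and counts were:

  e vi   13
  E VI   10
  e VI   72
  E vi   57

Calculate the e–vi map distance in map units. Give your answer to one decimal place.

The two most frequent classes, E vi (57) and e VI (72), are the parental types, so the F1 was E vi / e VI.
The recombinant classes are E VI and e vi: 10 + 13 = 23.
Recombination frequency = 23/152 = 0.1513 ≈ 15.1%, i.e. 15.1 map units.

15.1 map units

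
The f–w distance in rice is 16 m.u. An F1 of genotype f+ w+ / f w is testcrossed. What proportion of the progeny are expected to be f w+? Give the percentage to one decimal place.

A map distance of 16 m.u. corresponds to a recombination frequency of 0.160.
The F1 is f+ w+ / f w, so f w+ is a recombinant gamete class with expected frequency r/2 = 0.160/2 = 0.0800.
That is 0.0800 = 8.0% of the progeny.

8.0%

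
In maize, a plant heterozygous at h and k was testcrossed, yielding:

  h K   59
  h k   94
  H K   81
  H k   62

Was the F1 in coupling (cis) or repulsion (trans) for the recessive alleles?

cis

The two most frequent classes are H K (81) and h k (94); these are the parental (non-recombinant) types.
So the F1 carried H K on one chromosome and h k on the other — the recessive alleles are on the same chromosome (cis / coupling).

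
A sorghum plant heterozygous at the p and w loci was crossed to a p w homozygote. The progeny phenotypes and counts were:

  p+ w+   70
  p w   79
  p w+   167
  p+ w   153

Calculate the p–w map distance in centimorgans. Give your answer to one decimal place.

The two most frequent classes, p+ w (153) and p w+ (167), are the parental types, so the F1 was p+ w / p w+.
The recombinant classes are p+ w+ and p w: 70 + 79 = 149.
Recombination frequency = 149/469 = 0.3177 ≈ 31.8%, i.e. 31.8 centimorgans.

31.8 centimorgans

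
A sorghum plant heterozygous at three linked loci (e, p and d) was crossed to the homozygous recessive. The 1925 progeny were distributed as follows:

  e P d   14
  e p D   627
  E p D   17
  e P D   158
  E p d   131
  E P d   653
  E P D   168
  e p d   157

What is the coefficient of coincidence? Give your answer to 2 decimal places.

0.52

The two most frequent reciprocal classes, E P d and e p D, are the parental types, so the F1 was E P d / e p D.
The two rarest classes, e P d and E p D, are the double crossovers. Comparing them with the parentals, only the e allele has switched, so e is the middle locus and the order is p – e – d.
p–e: (289 + 31)/1925 = 0.1662; e–d: (325 + 31)/1925 = 0.1849.
Expected DCO frequency = 0.1662 × 0.1849 ≈ 0.03073; observed = 31/1925 ≈ 0.01610.
Coefficient of coincidence = 0.01610/0.03073 ≈ 0.52.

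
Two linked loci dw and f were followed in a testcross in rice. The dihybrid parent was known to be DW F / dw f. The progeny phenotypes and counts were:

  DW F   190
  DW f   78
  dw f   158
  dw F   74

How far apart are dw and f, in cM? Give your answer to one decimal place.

30.4 cM

The recombinant classes are DW f and dw F: 78 + 74 = 152.
Recombination frequency = 152/500 = 0.3040 ≈ 30.4%, i.e. 30.4 cM.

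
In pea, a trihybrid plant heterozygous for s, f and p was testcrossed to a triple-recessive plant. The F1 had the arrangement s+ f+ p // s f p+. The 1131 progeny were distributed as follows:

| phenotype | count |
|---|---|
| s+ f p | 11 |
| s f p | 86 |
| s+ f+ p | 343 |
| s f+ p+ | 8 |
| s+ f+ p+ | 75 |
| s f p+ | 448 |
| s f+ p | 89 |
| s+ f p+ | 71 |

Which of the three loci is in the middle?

f

The two rarest classes, s+ f p and s f+ p+, are the double crossovers. Comparing them with the parentals, only the f allele has switched, so f is the middle locus and the order is s – f – p.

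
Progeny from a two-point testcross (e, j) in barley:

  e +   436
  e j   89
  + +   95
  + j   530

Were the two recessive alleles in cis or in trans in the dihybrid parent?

The two most frequent classes are + j (530) and e + (436); these are the parental (non-recombinant) types.
So the F1 carried + j on one chromosome and e + on the other — the recessive alleles are on opposite chromosomes (trans / repulsion).

trans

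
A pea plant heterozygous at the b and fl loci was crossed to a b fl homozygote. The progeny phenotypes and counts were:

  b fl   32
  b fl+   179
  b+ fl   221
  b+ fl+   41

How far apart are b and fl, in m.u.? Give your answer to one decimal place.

15.4 m.u.

The two most frequent classes, b+ fl (221) and b fl+ (179), are the parental types, so the F1 was b+ fl / b fl+.
The recombinant classes are b+ fl+ and b fl: 41 + 32 = 73.
Recombination frequency = 73/473 = 0.1543 ≈ 15.4%, i.e. 15.4 m.u.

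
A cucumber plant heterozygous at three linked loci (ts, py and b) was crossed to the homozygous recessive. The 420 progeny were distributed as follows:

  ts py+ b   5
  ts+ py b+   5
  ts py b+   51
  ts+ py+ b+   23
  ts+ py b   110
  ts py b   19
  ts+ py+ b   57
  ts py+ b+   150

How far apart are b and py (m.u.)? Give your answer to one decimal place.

The two most frequent reciprocal classes, ts py+ b+ and ts+ py b, are the parental types, so the F1 was ts py+ b+ / ts+ py b.
The two rarest classes, ts py+ b and ts+ py b+, are the double crossovers. Comparing them with the parentals, only the b allele has switched, so b is the middle locus and the order is py – b – ts.
Crossovers in the py–b interval produce the single-crossover classes ts py b+ and ts+ py+ b (51 + 57 = 108) plus the double crossovers (10).
RF(py–b) = (108 + 10) / 420 = 118/420 = 0.2810 → 28.1 m.u.

28.1 m.u.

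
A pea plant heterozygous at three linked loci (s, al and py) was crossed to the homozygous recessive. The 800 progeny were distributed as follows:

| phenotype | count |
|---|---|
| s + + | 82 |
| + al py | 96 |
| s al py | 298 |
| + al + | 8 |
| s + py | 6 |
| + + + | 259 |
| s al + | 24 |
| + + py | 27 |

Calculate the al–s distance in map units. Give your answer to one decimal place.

The two most frequent reciprocal classes, s al py and + + +, are the parental types, so the F1 was s al py / + + +.
The two rarest classes, s + py and + al +, are the double crossovers. Comparing them with the parentals, only the al allele has switched, so al is the middle locus and the order is s – al – py.
Crossovers in the s–al interval produce the single-crossover classes + al py and s + + (96 + 82 = 178) plus the double crossovers (14).
RF(s–al) = (178 + 14) / 800 = 192/800 = 0.2400 → 24.0 map units.

24.0 map units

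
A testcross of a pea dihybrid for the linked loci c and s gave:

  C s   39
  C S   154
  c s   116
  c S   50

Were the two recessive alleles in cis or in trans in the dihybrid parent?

cis

The two most frequent classes are C S (154) and c s (116); these are the parental (non-recombinant) types.
So the F1 carried C S on one chromosome and c s on the other — the recessive alleles are on the same chromosome (cis / coupling).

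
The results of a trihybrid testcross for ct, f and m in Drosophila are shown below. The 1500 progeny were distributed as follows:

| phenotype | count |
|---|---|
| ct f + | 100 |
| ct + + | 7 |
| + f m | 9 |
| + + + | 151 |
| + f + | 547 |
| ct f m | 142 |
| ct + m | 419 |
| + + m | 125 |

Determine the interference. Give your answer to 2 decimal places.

0.68

The two most frequent reciprocal classes, ct + m and + f +, are the parental types, so the F1 was ct + m / + f +.
The two rarest classes, ct + + and + f m, are the double crossovers. Comparing them with the parentals, only the m allele has switched, so m is the middle locus and the order is ct – m – f.
ct–m: (225 + 16)/1500 = 0.1607; m–f: (293 + 16)/1500 = 0.2060.
Expected DCO frequency = 0.1607 × 0.2060 ≈ 0.03310; observed = 16/1500 ≈ 0.01067.
Coefficient of coincidence = 0.01067/0.03310 ≈ 0.32; interference = 1 − 0.32 = 0.68.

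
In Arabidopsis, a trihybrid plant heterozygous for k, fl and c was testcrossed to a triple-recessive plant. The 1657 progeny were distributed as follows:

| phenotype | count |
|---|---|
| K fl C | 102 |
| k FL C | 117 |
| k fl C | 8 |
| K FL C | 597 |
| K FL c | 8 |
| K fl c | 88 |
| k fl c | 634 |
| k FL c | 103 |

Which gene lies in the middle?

c

The two most frequent reciprocal classes, k fl c and K FL C, are the parental types, so the F1 was k fl c / K FL C.
The two rarest classes, k fl C and K FL c, are the double crossovers. Comparing them with the parentals, only the c allele has switched, so c is the middle locus and the order is k – c – fl.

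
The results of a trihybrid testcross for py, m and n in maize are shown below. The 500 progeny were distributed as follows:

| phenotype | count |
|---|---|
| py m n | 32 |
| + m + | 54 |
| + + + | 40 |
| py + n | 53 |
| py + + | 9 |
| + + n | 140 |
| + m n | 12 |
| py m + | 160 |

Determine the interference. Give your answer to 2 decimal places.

0.12

The two most frequent reciprocal classes, py m + and + + n, are the parental types, so the F1 was py m + / + + n.
The two rarest classes, py + + and + m n, are the double crossovers. Comparing them with the parentals, only the m allele has switched, so m is the middle locus and the order is py – m – n.
py–m: (107 + 21)/500 = 0.2560; m–n: (72 + 21)/500 = 0.1860.
Expected DCO frequency = 0.2560 × 0.1860 ≈ 0.04762; observed = 21/500 ≈ 0.04200.
Coefficient of coincidence = 0.04200/0.04762 ≈ 0.88; interference = 1 − 0.88 = 0.12.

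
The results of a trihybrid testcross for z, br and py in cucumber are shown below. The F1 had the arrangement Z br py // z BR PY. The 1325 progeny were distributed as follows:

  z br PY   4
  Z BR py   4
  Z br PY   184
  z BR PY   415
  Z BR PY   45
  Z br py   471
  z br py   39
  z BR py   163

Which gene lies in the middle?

The two rarest classes, Z BR py and z br PY, are the double crossovers. Comparing them with the parentals, only the br allele has switched, so br is the middle locus and the order is py – br – z.

br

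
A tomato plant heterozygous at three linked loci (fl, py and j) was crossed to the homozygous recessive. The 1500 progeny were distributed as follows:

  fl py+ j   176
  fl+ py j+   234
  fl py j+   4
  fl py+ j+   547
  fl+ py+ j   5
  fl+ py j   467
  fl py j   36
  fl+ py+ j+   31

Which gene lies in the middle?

py

The two most frequent reciprocal classes, fl py+ j+ and fl+ py j, are the parental types, so the F1 was fl py+ j+ / fl+ py j.
The two rarest classes, fl py j+ and fl+ py+ j, are the double crossovers. Comparing them with the parentals, only the py allele has switched, so py is the middle locus and the order is j – py – fl.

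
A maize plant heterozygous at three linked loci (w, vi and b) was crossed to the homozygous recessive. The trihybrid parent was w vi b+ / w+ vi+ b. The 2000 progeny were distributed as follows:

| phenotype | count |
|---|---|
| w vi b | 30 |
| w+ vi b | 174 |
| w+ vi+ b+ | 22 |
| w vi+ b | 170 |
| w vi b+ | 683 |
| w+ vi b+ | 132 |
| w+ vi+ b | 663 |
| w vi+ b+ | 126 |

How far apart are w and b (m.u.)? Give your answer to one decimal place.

The two rarest classes, w vi b and w+ vi+ b+, are the double crossovers. Comparing them with the parentals, only the b allele has switched, so b is the middle locus and the order is vi – b – w.
Crossovers in the b–w interval produce the single-crossover classes w+ vi b+ and w vi+ b (132 + 170 = 302) plus the double crossovers (52).
RF(b–w) = (302 + 52) / 2000 = 354/2000 = 0.1770 → 17.7 m.u.

17.7 m.u.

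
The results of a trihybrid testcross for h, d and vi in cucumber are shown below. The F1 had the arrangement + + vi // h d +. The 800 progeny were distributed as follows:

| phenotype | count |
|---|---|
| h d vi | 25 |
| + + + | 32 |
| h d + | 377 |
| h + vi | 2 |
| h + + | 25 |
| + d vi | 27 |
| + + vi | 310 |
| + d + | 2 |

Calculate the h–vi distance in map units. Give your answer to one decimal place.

The two rarest classes, h + vi and + d +, are the double crossovers. Comparing them with the parentals, only the h allele has switched, so h is the middle locus and the order is d – h – vi.
Crossovers in the h–vi interval produce the single-crossover classes + + + and h d vi (32 + 25 = 57) plus the double crossovers (4).
RF(h–vi) = (57 + 4) / 800 = 61/800 = 0.0762 → 7.6 map units.

7.6 map units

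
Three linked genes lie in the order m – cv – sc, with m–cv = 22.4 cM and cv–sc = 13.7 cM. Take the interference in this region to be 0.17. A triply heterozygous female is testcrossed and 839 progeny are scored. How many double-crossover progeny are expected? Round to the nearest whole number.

21

Map distances give recombination frequencies of 0.224 and 0.137 for the two intervals.
With interference 0.17 (so coincidence = 0.83), expected double-crossover frequency = 0.224 × 0.137 × 0.83 = 0.02547.
Expected number = 0.02547 × 839 = 21.37 ≈ 21.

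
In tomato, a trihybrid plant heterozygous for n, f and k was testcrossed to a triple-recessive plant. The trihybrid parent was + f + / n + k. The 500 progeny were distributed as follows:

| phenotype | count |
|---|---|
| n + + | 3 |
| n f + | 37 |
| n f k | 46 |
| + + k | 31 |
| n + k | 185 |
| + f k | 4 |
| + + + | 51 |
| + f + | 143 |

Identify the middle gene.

k

The two rarest classes, + f k and n + +, are the double crossovers. Comparing them with the parentals, only the k allele has switched, so k is the middle locus and the order is n – k – f.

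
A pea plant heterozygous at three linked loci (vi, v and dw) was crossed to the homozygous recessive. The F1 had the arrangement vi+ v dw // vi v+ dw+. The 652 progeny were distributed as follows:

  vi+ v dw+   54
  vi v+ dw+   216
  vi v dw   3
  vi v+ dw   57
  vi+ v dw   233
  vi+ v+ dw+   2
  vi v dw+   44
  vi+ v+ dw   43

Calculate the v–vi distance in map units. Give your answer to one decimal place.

14.1 map units

The two rarest classes, vi v dw and vi+ v+ dw+, are the double crossovers. Comparing them with the parentals, only the vi allele has switched, so vi is the middle locus and the order is v – vi – dw.
Crossovers in the v–vi interval produce the single-crossover classes vi+ v+ dw and vi v dw+ (43 + 44 = 87) plus the double crossovers (5).
RF(v–vi) = (87 + 5) / 652 = 92/652 = 0.1411 → 14.1 map units.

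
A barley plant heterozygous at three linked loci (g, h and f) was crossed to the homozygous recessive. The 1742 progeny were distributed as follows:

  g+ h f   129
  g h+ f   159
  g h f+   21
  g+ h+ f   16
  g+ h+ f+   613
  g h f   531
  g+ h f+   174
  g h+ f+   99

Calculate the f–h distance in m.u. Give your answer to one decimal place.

21.2 m.u.

The two most frequent reciprocal classes, g h f and g+ h+ f+, are the parental types, so the F1 was g h f / g+ h+ f+.
The two rarest classes, g h f+ and g+ h+ f, are the double crossovers. Comparing them with the parentals, only the f allele has switched, so f is the middle locus and the order is g – f – h.
Crossovers in the f–h interval produce the single-crossover classes g h+ f and g+ h f+ (159 + 174 = 333) plus the double crossovers (37).
RF(f–h) = (333 + 37) / 1742 = 370/1742 = 0.2124 → 21.2 m.u.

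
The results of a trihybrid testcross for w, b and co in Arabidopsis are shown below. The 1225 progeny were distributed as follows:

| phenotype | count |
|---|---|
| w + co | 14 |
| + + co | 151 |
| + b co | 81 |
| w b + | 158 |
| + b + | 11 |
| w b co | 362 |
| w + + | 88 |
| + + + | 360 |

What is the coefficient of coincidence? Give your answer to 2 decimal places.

The two most frequent reciprocal classes, + + + and w b co, are the parental types, so the F1 was + + + / w b co.
The two rarest classes, + b + and w + co, are the double crossovers. Comparing them with the parentals, only the b allele has switched, so b is the middle locus and the order is w – b – co.
w–b: (169 + 25)/1225 = 0.1584; b–co: (309 + 25)/1225 = 0.2727.
Expected DCO frequency = 0.1584 × 0.2727 ≈ 0.04320; observed = 25/1225 ≈ 0.02041.
Coefficient of coincidence = 0.02041/0.04320 ≈ 0.47.

0.47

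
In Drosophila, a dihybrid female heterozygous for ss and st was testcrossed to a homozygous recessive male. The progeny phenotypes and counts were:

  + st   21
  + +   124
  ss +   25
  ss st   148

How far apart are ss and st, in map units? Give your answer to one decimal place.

14.5 map units

The two most frequent classes, + + (124) and ss st (148), are the parental types, so the F1 was + + / ss st.
The recombinant classes are + st and ss +: 21 + 25 = 46.
Recombination frequency = 46/318 = 0.1447 ≈ 14.5%, i.e. 14.5 map units.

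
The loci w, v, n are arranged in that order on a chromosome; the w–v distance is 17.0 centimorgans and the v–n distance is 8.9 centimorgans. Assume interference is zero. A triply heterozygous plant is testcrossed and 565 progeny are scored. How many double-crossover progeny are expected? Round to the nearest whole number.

9

Map distances give recombination frequencies of 0.170 and 0.089 for the two intervals.
With no interference, expected double-crossover frequency = 0.170 × 0.089 = 0.01513.
Expected number = 0.01513 × 565 = 8.55 ≈ 9.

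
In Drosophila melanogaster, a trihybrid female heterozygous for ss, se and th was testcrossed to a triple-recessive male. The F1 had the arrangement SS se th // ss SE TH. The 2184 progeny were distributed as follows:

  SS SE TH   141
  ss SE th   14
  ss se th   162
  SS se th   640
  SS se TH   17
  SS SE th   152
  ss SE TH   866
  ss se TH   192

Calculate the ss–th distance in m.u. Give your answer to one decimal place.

15.3 m.u.

The two rarest classes, SS se TH and ss SE th, are the double crossovers. Comparing them with the parentals, only the th allele has switched, so th is the middle locus and the order is ss – th – se.
Crossovers in the ss–th interval produce the single-crossover classes ss se th and SS SE TH (162 + 141 = 303) plus the double crossovers (31).
RF(ss–th) = (303 + 31) / 2184 = 334/2184 = 0.1529 → 15.3 m.u.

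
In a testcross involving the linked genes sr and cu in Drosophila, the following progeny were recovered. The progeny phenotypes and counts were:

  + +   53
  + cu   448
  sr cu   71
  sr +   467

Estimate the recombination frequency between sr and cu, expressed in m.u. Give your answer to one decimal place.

The two most frequent classes, + cu (448) and sr + (467), are the parental types, so the F1 was + cu / sr +.
The recombinant classes are + + and sr cu: 53 + 71 = 124.
Recombination frequency = 124/1039 = 0.1193 ≈ 11.9%, i.e. 11.9 m.u.

11.9 m.u.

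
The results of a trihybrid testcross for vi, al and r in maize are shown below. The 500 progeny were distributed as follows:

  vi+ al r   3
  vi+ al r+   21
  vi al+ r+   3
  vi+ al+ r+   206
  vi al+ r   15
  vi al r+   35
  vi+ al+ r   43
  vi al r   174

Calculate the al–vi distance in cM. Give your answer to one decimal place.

8.4 cM

The two most frequent reciprocal classes, vi al r and vi+ al+ r+, are the parental types, so the F1 was vi al r / vi+ al+ r+.
The two rarest classes, vi+ al r and vi al+ r+, are the double crossovers. Comparing them with the parentals, only the vi allele has switched, so vi is the middle locus and the order is r – vi – al.
Crossovers in the vi–al interval produce the single-crossover classes vi al+ r and vi+ al r+ (15 + 21 = 36) plus the double crossovers (6).
RF(vi–al) = (36 + 6) / 500 = 42/500 = 0.0840 → 8.4 cM.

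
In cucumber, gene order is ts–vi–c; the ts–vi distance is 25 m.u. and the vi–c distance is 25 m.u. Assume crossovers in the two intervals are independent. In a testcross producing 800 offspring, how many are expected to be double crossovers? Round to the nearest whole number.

50

Map distances give recombination frequencies of 0.250 and 0.250 for the two intervals.
With no interference, expected double-crossover frequency = 0.250 × 0.250 = 0.06250.
Expected number = 0.06250 × 800 = 50.00 ≈ 50.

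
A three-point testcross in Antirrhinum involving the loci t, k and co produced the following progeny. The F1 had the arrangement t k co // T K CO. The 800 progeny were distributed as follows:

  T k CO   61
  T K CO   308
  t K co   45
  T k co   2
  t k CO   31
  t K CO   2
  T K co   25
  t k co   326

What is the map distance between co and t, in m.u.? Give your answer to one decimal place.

The two rarest classes, T k co and t K CO, are the double crossovers. Comparing them with the parentals, only the t allele has switched, so t is the middle locus and the order is k – t – co.
Crossovers in the t–co interval produce the single-crossover classes t k CO and T K co (31 + 25 = 56) plus the double crossovers (4).
RF(t–co) = (56 + 4) / 800 = 60/800 = 0.0750 → 7.5 m.u.

7.5 m.u.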